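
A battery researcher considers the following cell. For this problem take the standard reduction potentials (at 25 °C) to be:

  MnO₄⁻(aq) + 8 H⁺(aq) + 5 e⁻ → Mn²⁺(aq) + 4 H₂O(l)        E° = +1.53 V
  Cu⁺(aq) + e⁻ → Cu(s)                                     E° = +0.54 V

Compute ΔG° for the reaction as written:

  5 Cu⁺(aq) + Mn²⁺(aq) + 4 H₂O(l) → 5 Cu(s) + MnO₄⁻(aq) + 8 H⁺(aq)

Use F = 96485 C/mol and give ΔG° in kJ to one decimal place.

+477.6 kJ

As written, Cu⁺/Cu is reduced (cathode) and MnO₄⁻/Mn²⁺ is oxidised (anode), so E°cell = (+0.54) − (+1.53) = -0.99 V.
Balancing electrons gives n = 5.
ΔG° = −nFE° = −(5)(96485)(-0.99) = 477,601 J = +477.6 kJ.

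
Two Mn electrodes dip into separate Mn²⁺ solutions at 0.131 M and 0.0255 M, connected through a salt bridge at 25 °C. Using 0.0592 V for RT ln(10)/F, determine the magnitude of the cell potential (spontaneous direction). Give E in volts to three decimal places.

+0.021 V

For a concentration cell E°cell = 0. The 0.131 M side is the cathode (reduction is favoured where [Mn²⁺] is higher).
With n = 2, E = −(0.0592/2) log([Mn²⁺]ₐₙ/[Mn²⁺]꜀ₐₜ) = −(0.0592/2) log(0.0255/0.131) = −(0.0592/2)(-0.711) = +0.021 V.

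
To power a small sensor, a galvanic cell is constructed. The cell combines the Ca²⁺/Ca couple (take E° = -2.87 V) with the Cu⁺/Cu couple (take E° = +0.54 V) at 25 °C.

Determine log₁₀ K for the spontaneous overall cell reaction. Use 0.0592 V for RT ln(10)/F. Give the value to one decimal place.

115.2

Cathode: Cu⁺/Cu; anode: Ca²⁺/Ca. E°cell = +3.41 V, n = 2.
log K = nE°cell / 0.0592 = (2)(+3.41) / 0.0592 = 115.2.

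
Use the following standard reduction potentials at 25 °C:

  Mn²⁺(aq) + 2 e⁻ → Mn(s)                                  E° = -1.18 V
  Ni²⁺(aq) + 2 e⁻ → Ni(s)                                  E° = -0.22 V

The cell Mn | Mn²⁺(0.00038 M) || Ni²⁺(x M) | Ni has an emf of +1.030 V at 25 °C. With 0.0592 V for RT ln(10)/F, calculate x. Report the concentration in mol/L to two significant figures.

0.088 M

Ni²⁺/Ni is the cathode, Mn²⁺/Mn the anode: E°cell = +0.96 V, n = 2.
Overall reaction: Ni²⁺(aq) + Mn(s) → Ni(s) + Mn²⁺(aq); Q = [Mn²⁺]^1/[Ni²⁺]^1.
From E = E° − (0.0592/n) log Q: log Q = (E° − E)·n/0.0592 = (+0.96 − (+1.030))·2/0.0592 = -2.3649.
So 1·log[Ni²⁺] = 1·log(0.00038) − log Q = -3.4202 − (-2.3649) = -1.0553; [Ni²⁺] = 10^(-1.0553) ≈ 0.088 M.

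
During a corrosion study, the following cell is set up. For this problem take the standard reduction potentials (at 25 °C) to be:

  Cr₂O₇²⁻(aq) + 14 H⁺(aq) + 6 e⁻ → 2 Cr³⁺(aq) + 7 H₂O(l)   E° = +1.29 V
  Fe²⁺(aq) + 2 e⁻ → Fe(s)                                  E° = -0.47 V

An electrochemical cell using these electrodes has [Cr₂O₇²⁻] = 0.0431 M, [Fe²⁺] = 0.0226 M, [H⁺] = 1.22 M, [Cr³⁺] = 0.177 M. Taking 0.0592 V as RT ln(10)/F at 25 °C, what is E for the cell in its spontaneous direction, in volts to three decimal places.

+1.822 V

Cr₂O₇²⁻/Cr³⁺ is the cathode (higher E°), Fe²⁺/Fe the anode: E°cell = +1.29 − (-0.47) = +1.76 V, n = 6.
Overall: Cr₂O₇²⁻(aq) + 14 H⁺(aq) + 3 Fe(s) → 2 Cr³⁺(aq) + 7 H₂O(l) + 3 Fe²⁺(aq)
Q = [Cr³⁺]^2·[Fe²⁺]^3 / ([Cr₂O₇²⁻]·[H⁺]^14); log Q = -6.285.
E = E° − (0.0592/n) log Q = +1.76 − (0.0592/6)(-6.285) = +1.822 V.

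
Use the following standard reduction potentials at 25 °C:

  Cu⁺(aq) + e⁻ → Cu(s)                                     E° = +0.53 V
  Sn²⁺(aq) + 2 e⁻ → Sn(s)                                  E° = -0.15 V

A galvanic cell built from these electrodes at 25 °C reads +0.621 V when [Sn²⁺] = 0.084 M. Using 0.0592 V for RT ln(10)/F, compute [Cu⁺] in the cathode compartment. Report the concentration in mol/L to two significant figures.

Cu⁺/Cu is the cathode, Sn²⁺/Sn the anode: E°cell = +0.68 V, n = 2.
Overall reaction: 2 Cu⁺(aq) + Sn(s) → 2 Cu(s) + Sn²⁺(aq); Q = [Sn²⁺]^1/[Cu⁺]^2.
From E = E° − (0.0592/n) log Q: log Q = (E° − E)·n/0.0592 = (+0.68 − (+0.621))·2/0.0592 = 1.9932.
So 2·log[Cu⁺] = 1·log(0.084) − log Q = -1.0757 − (1.9932) = -3.0689; log[Cu⁺] = -3.0689 / 2 = -1.5345; [Cu⁺] = 10^(-1.5345) ≈ 0.029 M.

0.029 M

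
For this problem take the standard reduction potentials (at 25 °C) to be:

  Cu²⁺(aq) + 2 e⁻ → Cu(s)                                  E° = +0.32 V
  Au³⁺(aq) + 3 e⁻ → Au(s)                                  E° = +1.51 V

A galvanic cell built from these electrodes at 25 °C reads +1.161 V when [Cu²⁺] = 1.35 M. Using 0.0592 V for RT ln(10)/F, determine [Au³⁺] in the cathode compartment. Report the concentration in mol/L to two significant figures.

Au³⁺/Au is the cathode, Cu²⁺/Cu the anode: E°cell = +1.19 V, n = 6.
Overall reaction: 2 Au³⁺(aq) + 3 Cu(s) → 2 Au(s) + 3 Cu²⁺(aq); Q = [Cu²⁺]^3/[Au³⁺]^2.
From E = E° − (0.0592/n) log Q: log Q = (E° − E)·n/0.0592 = (+1.19 − (+1.161))·6/0.0592 = 2.9392.
So 2·log[Au³⁺] = 3·log(1.35) − log Q = 0.3910 − (2.9392) = -2.5482; log[Au³⁺] = -2.5482 / 2 = -1.2741; [Au³⁺] = 10^(-1.2741) ≈ 0.053 M.

0.053 M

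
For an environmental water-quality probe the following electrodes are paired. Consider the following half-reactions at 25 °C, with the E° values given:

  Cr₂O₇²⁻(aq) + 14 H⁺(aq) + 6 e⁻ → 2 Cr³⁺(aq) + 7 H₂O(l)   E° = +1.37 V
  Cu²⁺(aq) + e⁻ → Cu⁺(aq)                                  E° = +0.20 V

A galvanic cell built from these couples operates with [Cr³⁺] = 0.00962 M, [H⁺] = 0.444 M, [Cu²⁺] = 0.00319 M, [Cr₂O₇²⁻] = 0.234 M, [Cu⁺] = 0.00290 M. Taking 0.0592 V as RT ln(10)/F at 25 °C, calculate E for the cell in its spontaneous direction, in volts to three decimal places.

Cr₂O₇²⁻/Cr³⁺ is the cathode (higher E°), Cu²⁺/Cu⁺ the anode: E°cell = +1.37 − (+0.20) = +1.17 V, n = 6.
Overall: Cr₂O₇²⁻(aq) + 14 H⁺(aq) + 6 Cu⁺(aq) → 2 Cr³⁺(aq) + 7 H₂O(l) + 6 Cu²⁺(aq)
Q = [Cr³⁺]^2·[Cu²⁺]^6 / ([Cr₂O₇²⁻]·[H⁺]^14·[Cu⁺]^6); log Q = 1.782.
E = E° − (0.0592/n) log Q = +1.17 − (0.0592/6)(1.782) = +1.152 V.

+1.152 V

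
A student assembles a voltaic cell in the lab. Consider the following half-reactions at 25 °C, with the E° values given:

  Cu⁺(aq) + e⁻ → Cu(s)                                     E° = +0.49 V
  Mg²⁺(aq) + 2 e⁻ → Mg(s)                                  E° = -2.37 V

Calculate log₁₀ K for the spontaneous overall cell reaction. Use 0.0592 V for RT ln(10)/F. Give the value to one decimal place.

96.6

Cathode: Cu⁺/Cu; anode: Mg²⁺/Mg. E°cell = +2.86 V, n = 2.
log K = nE°cell / 0.0592 = (2)(+2.86) / 0.0592 = 96.6.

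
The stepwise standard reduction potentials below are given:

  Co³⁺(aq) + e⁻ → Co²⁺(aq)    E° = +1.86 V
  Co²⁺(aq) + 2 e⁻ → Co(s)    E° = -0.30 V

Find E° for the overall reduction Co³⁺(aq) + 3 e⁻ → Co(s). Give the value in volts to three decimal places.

+0.420 V

Adding the free-energy changes (−nFE°) of the two steps gives −n₃FE°₃ = −n₁FE°₁ − n₂FE°₂.
E°₃ = (1×+1.86 + 2×-0.30) / 3 = (+1.260) / 3 = +0.420 V.
Simply averaging or adding the two E° values would be wrong; the electron-weighted sum is required.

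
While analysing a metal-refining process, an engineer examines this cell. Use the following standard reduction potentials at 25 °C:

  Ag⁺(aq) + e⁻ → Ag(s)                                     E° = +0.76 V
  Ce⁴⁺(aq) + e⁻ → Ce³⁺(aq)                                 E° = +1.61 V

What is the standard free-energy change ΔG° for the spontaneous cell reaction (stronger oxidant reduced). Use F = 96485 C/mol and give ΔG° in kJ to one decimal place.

Ce⁴⁺/Ce³⁺ (E° = +1.61 V) is the cathode; Ag⁺/Ag (E° = +0.76 V) is the anode, so E°cell = +0.85 V.
Balancing electrons gives n = 1 (lcm of 1 and 1).
ΔG° = −nFE° = −(1)(96485)(+0.85) = -82,012 J = -82.0 kJ.

-82.0 kJ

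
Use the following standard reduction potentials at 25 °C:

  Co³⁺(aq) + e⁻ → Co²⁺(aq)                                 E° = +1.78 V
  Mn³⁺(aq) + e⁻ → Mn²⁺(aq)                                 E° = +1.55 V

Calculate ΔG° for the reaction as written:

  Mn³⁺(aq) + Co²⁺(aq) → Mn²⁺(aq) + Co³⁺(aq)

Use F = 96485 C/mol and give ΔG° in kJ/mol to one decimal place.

+22.2 kJ/mol

As written, Mn³⁺/Mn²⁺ is reduced (cathode) and Co³⁺/Co²⁺ is oxidised (anode), so E°cell = (+1.55) − (+1.78) = -0.23 V.
Balancing electrons gives n = 1.
ΔG° = −nFE° = −(1)(96485)(-0.23) = 22,192 J = +22.2 kJ/mol.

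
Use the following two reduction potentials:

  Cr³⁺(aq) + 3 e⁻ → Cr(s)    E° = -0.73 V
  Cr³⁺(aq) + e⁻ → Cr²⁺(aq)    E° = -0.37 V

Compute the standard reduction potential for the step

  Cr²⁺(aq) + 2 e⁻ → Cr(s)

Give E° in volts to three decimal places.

-0.910 V

Sequential free energies add, so n₃E°₃ = n₁E°₁ + n₂E°₂.
With n₃ = 3, and the known step contributing 1×(-0.37) V, the unknown satisfies 2·E° = 3×(-0.73) − 1×(-0.37) = -1.820.
E° = -1.820 / 2 = -0.910 V.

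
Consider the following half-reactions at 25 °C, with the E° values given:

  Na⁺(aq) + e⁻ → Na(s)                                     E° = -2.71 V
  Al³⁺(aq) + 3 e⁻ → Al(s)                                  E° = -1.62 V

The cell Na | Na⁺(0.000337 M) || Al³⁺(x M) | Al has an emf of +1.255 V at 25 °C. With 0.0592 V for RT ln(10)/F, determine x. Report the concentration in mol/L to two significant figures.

0.0088 M

Al³⁺/Al is the cathode, Na⁺/Na the anode: E°cell = +1.09 V, n = 3.
Overall reaction: Al³⁺(aq) + 3 Na(s) → Al(s) + 3 Na⁺(aq); Q = [Na⁺]^3/[Al³⁺]^1.
From E = E° − (0.0592/n) log Q: log Q = (E° − E)·n/0.0592 = (+1.09 − (+1.255))·3/0.0592 = -8.3615.
So 1·log[Al³⁺] = 3·log(0.000337) − log Q = -10.4171 − (-8.3615) = -2.0556; [Al³⁺] = 10^(-2.0556) ≈ 0.0088 M.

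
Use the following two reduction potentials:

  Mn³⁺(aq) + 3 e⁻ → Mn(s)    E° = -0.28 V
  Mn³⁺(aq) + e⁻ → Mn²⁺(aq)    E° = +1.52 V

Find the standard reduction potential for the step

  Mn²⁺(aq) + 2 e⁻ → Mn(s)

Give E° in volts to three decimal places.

Sequential free energies add, so n₃E°₃ = n₁E°₁ + n₂E°₂.
With n₃ = 3, and the known step contributing 1×(+1.52) V, the unknown satisfies 2·E° = 3×(-0.28) − 1×(+1.52) = -2.360.
E° = -2.360 / 2 = -1.180 V.

-1.180 V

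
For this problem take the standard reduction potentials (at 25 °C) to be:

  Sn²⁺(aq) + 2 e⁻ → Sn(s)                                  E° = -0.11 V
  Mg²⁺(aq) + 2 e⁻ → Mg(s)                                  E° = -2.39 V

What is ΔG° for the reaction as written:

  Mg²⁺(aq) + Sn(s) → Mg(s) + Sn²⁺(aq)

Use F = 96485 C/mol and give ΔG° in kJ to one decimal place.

+440.0 kJ

As written, Mg²⁺/Mg is reduced (cathode) and Sn²⁺/Sn is oxidised (anode), so E°cell = (-2.39) − (-0.11) = -2.28 V.
Balancing electrons gives n = 2.
ΔG° = −nFE° = −(2)(96485)(-2.28) = 439,972 J = +440.0 kJ.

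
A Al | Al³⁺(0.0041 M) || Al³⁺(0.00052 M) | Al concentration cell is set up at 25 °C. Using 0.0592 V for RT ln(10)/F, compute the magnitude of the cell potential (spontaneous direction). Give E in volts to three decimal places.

+0.018 V

For a concentration cell E°cell = 0. The 0.0041 M side is the cathode (reduction is favoured where [Al³⁺] is higher).
With n = 3, E = −(0.0592/3) log([Al³⁺]ₐₙ/[Al³⁺]꜀ₐₜ) = −(0.0592/3) log(0.00052/0.0041) = −(0.0592/3)(-0.897) = +0.018 V.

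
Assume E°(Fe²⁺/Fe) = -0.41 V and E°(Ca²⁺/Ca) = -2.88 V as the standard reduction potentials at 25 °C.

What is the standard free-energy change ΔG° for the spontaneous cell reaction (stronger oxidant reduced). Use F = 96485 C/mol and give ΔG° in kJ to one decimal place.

-476.6 kJ

Fe²⁺/Fe (E° = -0.41 V) is the cathode; Ca²⁺/Ca (E° = -2.88 V) is the anode, so E°cell = +2.47 V.
Balancing electrons gives n = 2 (lcm of 2 and 2).
ΔG° = −nFE° = −(2)(96485)(+2.47) = -476,636 J = -476.6 kJ.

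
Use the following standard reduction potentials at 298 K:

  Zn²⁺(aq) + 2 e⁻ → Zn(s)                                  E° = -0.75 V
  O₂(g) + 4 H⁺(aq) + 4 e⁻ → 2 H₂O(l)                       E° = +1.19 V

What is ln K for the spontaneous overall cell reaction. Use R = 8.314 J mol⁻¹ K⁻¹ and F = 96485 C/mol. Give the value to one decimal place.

302.2

Cathode: O₂/H₂O; anode: Zn²⁺/Zn. E°cell = (+1.19) − (-0.75) = +1.94 V, with n = 4.
ΔG° = −nFE° = −RT ln K, so ln K = nFE°/(RT) = (4)(96485)(+1.94) / ((8.314)(298)) = 302.201.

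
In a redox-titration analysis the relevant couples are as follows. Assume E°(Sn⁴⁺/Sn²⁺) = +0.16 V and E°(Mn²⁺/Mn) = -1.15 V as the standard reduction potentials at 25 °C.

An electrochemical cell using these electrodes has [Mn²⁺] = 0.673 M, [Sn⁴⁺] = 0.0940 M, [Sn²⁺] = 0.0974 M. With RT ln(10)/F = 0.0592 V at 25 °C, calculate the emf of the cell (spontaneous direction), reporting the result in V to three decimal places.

+1.315 V

Sn⁴⁺/Sn²⁺ is the cathode (higher E°), Mn²⁺/Mn the anode: E°cell = +0.16 − (-1.15) = +1.31 V, n = 2.
Overall: Sn⁴⁺(aq) + Mn(s) → Sn²⁺(aq) + Mn²⁺(aq)
Q = [Sn²⁺]·[Mn²⁺] / ([Sn⁴⁺]); log Q = -0.157.
E = E° − (0.0592/n) log Q = +1.31 − (0.0592/2)(-0.157) = +1.315 V.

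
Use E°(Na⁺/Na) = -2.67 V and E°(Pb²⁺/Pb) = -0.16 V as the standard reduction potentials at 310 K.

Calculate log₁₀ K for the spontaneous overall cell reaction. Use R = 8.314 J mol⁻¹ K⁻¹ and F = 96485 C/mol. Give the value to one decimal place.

Cathode: Pb²⁺/Pb; anode: Na⁺/Na. E°cell = (-0.16) − (-2.67) = +2.51 V, with n = 2.
ΔG° = −nFE° = −RT ln K, so ln K = nFE°/(RT) = (2)(96485)(+2.51) / ((8.314)(310)) = 187.928.
log₁₀ K = 187.928 / ln 10 = 81.6.

81.6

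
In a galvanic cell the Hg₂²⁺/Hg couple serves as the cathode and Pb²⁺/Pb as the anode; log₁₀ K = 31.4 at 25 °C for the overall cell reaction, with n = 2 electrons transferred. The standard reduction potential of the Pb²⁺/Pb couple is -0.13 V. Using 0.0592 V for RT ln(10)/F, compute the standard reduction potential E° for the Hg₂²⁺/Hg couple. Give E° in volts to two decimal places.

+0.80 V

E°cell = (0.0592/n)·log K = (0.0592/2)(31.4) = +0.929 V.
Since Hg₂²⁺/Hg is the cathode and Pb²⁺/Pb the anode, E°cell = E°(Hg₂²⁺/Hg) − E°(Pb²⁺/Pb).
So E°(Hg₂²⁺/Hg) = E°cell + E°(Pb²⁺/Pb) = +0.929 + (-0.13) = +0.80 V.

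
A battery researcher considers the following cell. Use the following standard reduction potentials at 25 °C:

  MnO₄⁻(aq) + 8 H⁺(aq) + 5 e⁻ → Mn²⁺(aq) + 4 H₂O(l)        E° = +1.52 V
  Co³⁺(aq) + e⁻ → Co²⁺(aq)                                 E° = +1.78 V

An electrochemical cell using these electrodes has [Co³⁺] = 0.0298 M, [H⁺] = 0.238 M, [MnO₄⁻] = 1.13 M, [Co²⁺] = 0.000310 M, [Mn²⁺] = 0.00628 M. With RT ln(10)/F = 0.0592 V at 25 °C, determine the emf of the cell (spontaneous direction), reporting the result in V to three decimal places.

+0.410 V

Co³⁺/Co²⁺ is the cathode (higher E°), MnO₄⁻/Mn²⁺ the anode: E°cell = +1.78 − (+1.52) = +0.26 V, n = 5.
Overall: 5 Co³⁺(aq) + Mn²⁺(aq) + 4 H₂O(l) → 5 Co²⁺(aq) + MnO₄⁻(aq) + 8 H⁺(aq)
Q = [Co²⁺]^5·[MnO₄⁻]·[H⁺]^8 / ([Co³⁺]^5·[Mn²⁺]); log Q = -12.647.
E = E° − (0.0592/n) log Q = +0.26 − (0.0592/5)(-12.647) = +0.410 V.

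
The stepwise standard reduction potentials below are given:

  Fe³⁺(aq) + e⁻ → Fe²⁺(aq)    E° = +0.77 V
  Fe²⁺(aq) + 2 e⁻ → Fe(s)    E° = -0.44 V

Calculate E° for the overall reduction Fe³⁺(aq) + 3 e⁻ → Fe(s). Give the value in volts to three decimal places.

Since ΔG° = −nFE° is additive over sequential reductions, n₃E°₃ = n₁E°₁ + n₂E°₂.
E°₃ = (1×+0.77 + 2×-0.44) / 3 = (-0.110) / 3 = -0.037 V.

-0.037 V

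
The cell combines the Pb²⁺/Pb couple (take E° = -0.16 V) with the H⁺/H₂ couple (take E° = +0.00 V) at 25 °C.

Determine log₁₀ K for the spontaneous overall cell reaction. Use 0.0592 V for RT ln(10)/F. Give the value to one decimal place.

5.4

Cathode: H⁺/H₂; anode: Pb²⁺/Pb. E°cell = +0.16 V, n = 2.
log K = nE°cell / 0.0592 = (2)(+0.16) / 0.0592 = 5.4.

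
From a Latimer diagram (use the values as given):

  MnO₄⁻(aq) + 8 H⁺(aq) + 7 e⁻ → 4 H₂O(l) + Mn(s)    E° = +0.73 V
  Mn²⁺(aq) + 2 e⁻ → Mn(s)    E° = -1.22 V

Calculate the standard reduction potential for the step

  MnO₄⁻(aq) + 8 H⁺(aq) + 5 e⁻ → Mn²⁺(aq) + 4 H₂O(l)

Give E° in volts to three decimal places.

Sequential free energies add, so n₃E°₃ = n₁E°₁ + n₂E°₂.
With n₃ = 7, and the known step contributing 2×(-1.22) V, the unknown satisfies 5·E° = 7×(+0.73) − 2×(-1.22) = +7.550.
E° = +7.550 / 5 = +1.510 V.

+1.510 V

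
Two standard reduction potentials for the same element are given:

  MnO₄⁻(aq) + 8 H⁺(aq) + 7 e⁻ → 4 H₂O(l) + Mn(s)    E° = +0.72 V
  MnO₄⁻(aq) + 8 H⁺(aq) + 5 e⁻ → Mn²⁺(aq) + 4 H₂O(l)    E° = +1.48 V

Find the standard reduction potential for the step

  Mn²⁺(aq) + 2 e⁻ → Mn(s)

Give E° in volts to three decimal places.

-1.180 V

Sequential free energies add, so n₃E°₃ = n₁E°₁ + n₂E°₂.
With n₃ = 7, and the known step contributing 5×(+1.48) V, the unknown satisfies 2·E° = 7×(+0.72) − 5×(+1.48) = -2.360.
E° = -2.360 / 2 = -1.180 V.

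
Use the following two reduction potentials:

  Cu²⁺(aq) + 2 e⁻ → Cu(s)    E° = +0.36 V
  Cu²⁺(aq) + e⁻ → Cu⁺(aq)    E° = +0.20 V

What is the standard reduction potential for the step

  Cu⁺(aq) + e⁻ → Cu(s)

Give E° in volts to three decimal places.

+0.520 V

Sequential free energies add, so n₃E°₃ = n₁E°₁ + n₂E°₂.
With n₃ = 2, and the known step contributing 1×(+0.20) V, the unknown satisfies 1·E° = 2×(+0.36) − 1×(+0.20) = +0.520.
E° = +0.520 / 1 = +0.520 V.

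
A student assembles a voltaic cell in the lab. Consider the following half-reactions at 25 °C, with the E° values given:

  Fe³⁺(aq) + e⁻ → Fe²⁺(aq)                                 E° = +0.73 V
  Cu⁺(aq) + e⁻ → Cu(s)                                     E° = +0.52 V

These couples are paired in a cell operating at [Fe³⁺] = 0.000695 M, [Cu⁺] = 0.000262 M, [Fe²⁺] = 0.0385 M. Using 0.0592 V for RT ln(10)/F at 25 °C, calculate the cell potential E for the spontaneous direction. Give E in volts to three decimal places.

Fe³⁺/Fe²⁺ is the cathode (higher E°), Cu⁺/Cu the anode: E°cell = +0.73 − (+0.52) = +0.21 V, n = 1.
Overall: Fe³⁺(aq) + Cu(s) → Fe²⁺(aq) + Cu⁺(aq)
Q = [Fe²⁺]·[Cu⁺] / ([Fe³⁺]); log Q = -1.838.
E = E° − (0.0592/n) log Q = +0.21 − (0.0592/1)(-1.838) = +0.319 V.

+0.319 V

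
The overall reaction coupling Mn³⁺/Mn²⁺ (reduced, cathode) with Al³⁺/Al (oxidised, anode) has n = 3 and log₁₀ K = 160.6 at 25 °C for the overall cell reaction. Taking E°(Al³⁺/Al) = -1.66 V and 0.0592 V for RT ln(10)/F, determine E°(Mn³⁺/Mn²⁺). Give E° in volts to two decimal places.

+1.51 V

E°cell = (0.0592/n)·log K = (0.0592/3)(160.6) = +3.169 V.
Since Mn³⁺/Mn²⁺ is the cathode and Al³⁺/Al the anode, E°cell = E°(Mn³⁺/Mn²⁺) − E°(Al³⁺/Al).
So E°(Mn³⁺/Mn²⁺) = E°cell + E°(Al³⁺/Al) = +3.169 + (-1.66) = +1.51 V.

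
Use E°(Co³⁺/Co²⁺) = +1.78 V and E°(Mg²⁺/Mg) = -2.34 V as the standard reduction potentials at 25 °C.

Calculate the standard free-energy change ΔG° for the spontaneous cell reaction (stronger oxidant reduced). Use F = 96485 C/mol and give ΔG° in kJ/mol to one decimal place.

Co³⁺/Co²⁺ (E° = +1.78 V) is the cathode; Mg²⁺/Mg (E° = -2.34 V) is the anode, so E°cell = +4.12 V.
Balancing electrons gives n = 2 (lcm of 1 and 2).
ΔG° = −nFE° = −(2)(96485)(+4.12) = -795,036 J = -795.0 kJ/mol.

-795.0 kJ/mol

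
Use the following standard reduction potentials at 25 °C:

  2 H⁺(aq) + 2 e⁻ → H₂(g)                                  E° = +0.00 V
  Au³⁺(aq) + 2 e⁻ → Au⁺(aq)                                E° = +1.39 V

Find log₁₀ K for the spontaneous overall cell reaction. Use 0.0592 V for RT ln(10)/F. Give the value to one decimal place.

Cathode: Au³⁺/Au⁺; anode: H⁺/H₂. E°cell = +1.39 V, n = 2.
log K = nE°cell / 0.0592 = (2)(+1.39) / 0.0592 = 47.0.

47.0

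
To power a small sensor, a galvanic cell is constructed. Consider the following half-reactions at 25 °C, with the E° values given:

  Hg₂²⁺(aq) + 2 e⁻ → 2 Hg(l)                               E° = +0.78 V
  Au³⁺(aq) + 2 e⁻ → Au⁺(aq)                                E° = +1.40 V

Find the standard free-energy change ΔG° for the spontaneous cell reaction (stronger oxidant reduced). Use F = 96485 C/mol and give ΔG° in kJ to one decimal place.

Au³⁺/Au⁺ (E° = +1.40 V) is the cathode; Hg₂²⁺/Hg (E° = +0.78 V) is the anode, so E°cell = +0.62 V.
Balancing electrons gives n = 2 (lcm of 2 and 2).
ΔG° = −nFE° = −(2)(96485)(+0.62) = -119,641 J = -119.6 kJ.

-119.6 kJ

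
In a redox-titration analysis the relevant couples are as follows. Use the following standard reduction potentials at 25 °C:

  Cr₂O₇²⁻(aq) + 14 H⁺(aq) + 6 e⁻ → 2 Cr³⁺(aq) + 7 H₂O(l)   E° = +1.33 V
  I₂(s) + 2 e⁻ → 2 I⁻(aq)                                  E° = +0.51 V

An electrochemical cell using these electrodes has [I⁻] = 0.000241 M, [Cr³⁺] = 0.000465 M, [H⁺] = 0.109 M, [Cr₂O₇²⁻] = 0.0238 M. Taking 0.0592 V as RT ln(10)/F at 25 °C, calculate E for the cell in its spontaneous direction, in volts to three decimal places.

Cr₂O₇²⁻/Cr³⁺ is the cathode (higher E°), I₂/I⁻ the anode: E°cell = +1.33 − (+0.51) = +0.82 V, n = 6.
Overall: Cr₂O₇²⁻(aq) + 14 H⁺(aq) + 6 I⁻(aq) → 2 Cr³⁺(aq) + 7 H₂O(l) + 3 I₂(s)
Q = [Cr³⁺]^2 / ([Cr₂O₇²⁻]·[H⁺]^14·[I⁻]^6); log Q = 30.142.
E = E° − (0.0592/n) log Q = +0.82 − (0.0592/6)(30.142) = +0.523 V.

+0.523 V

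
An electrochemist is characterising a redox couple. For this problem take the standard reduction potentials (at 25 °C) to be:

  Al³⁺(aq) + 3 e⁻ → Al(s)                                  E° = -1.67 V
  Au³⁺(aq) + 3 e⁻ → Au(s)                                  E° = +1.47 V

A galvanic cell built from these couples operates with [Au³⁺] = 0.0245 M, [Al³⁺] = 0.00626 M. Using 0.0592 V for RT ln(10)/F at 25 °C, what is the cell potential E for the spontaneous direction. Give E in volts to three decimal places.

+3.152 V

Au³⁺/Au is the cathode (higher E°), Al³⁺/Al the anode: E°cell = +1.47 − (-1.67) = +3.14 V, n = 3.
Overall: Au³⁺(aq) + Al(s) → Au(s) + Al³⁺(aq)
Q = [Al³⁺] / ([Au³⁺]); log Q = -0.593.
E = E° − (0.0592/n) log Q = +3.14 − (0.0592/3)(-0.593) = +3.152 V.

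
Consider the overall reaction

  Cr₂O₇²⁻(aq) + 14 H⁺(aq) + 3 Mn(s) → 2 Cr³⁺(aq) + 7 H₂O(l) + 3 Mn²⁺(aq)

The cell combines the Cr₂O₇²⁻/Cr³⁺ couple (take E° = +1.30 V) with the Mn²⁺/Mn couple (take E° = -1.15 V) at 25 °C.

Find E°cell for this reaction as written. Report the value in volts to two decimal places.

+2.45 V

The Cr₂O₇²⁻/Cr³⁺ couple has the higher reduction potential, so it is the cathode; Mn²⁺/Mn is oxidised at the anode.
E°cell = E°(cathode) − E°(anode) = (+1.30) − (-1.15) = +2.45 V.
Since E°cell > 0, the reaction is spontaneous under standard conditions.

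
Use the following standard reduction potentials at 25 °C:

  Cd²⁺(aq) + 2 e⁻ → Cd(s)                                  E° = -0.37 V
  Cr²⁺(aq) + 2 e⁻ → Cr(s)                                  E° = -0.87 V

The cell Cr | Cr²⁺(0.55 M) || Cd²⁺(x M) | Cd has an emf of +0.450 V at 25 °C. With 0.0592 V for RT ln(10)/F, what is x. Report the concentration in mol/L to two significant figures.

Cd²⁺/Cd is the cathode, Cr²⁺/Cr the anode: E°cell = +0.50 V, n = 2.
Overall reaction: Cd²⁺(aq) + Cr(s) → Cd(s) + Cr²⁺(aq); Q = [Cr²⁺]^1/[Cd²⁺]^1.
From E = E° − (0.0592/n) log Q: log Q = (E° − E)·n/0.0592 = (+0.50 − (+0.450))·2/0.0592 = 1.6892.
So 1·log[Cd²⁺] = 1·log(0.55) − log Q = -0.2596 − (1.6892) = -1.9488; [Cd²⁺] = 10^(-1.9488) ≈ 0.011 M.

0.011 M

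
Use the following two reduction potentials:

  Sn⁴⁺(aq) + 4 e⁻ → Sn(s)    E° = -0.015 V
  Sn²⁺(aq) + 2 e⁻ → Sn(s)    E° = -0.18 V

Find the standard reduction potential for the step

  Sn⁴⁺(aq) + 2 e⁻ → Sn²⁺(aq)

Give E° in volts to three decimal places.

+0.150 V

Sequential free energies add, so n₃E°₃ = n₁E°₁ + n₂E°₂.
With n₃ = 4, and the known step contributing 2×(-0.18) V, the unknown satisfies 2·E° = 4×(-0.015) − 2×(-0.18) = +0.300.
E° = +0.300 / 2 = +0.150 V.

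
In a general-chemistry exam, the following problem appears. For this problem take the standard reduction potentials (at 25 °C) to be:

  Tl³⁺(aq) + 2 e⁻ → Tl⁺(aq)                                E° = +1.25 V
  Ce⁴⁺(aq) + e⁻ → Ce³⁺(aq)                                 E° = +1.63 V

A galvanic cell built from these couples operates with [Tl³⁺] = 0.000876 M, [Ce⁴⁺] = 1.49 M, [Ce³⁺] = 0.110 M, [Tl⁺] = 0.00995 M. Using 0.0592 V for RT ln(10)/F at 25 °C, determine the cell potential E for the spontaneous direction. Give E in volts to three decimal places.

+0.478 V

Ce⁴⁺/Ce³⁺ is the cathode (higher E°), Tl³⁺/Tl⁺ the anode: E°cell = +1.63 − (+1.25) = +0.38 V, n = 2.
Overall: 2 Ce⁴⁺(aq) + Tl⁺(aq) → 2 Ce³⁺(aq) + Tl³⁺(aq)
Q = [Ce³⁺]^2·[Tl³⁺] / ([Ce⁴⁺]^2·[Tl⁺]); log Q = -3.319.
E = E° − (0.0592/n) log Q = +0.38 − (0.0592/2)(-3.319) = +0.478 V.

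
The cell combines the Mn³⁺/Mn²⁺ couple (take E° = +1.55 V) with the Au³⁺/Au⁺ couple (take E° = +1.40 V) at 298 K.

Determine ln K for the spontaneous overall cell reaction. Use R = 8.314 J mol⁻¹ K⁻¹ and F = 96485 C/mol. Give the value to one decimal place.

Cathode: Mn³⁺/Mn²⁺; anode: Au³⁺/Au⁺. E°cell = (+1.55) − (+1.40) = +0.15 V, with n = 2.
ΔG° = −nFE° = −RT ln K, so ln K = nFE°/(RT) = (2)(96485)(+0.15) / ((8.314)(298)) = 11.683.

11.7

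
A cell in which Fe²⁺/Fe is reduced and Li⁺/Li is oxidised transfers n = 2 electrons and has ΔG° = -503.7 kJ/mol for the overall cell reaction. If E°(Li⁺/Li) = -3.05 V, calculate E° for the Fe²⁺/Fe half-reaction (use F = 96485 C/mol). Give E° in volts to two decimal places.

-0.44 V

E°cell = −ΔG°/(nF) = −(-503.7×10³)/((2)(96485)) = +2.610 V.
Since Fe²⁺/Fe is the cathode and Li⁺/Li the anode, E°cell = E°(Fe²⁺/Fe) − E°(Li⁺/Li).
So E°(Fe²⁺/Fe) = E°cell + E°(Li⁺/Li) = +2.610 + (-3.05) = -0.44 V.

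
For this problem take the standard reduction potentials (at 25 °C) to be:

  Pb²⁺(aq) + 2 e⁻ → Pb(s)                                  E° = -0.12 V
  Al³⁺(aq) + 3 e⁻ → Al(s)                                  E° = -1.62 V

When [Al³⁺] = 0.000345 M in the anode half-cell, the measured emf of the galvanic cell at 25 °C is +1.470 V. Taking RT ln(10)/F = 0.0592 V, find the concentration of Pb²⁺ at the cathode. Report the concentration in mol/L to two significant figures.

Pb²⁺/Pb is the cathode, Al³⁺/Al the anode: E°cell = +1.50 V, n = 6.
Overall reaction: 3 Pb²⁺(aq) + 2 Al(s) → 3 Pb(s) + 2 Al³⁺(aq); Q = [Al³⁺]^2/[Pb²⁺]^3.
From E = E° − (0.0592/n) log Q: log Q = (E° − E)·n/0.0592 = (+1.50 − (+1.470))·6/0.0592 = 3.0405.
So 3·log[Pb²⁺] = 2·log(0.000345) − log Q = -6.9244 − (3.0405) = -9.9649; log[Pb²⁺] = -9.9649 / 3 = -3.3216; [Pb²⁺] = 10^(-3.3216) ≈ 0.00048 M.

0.00048 M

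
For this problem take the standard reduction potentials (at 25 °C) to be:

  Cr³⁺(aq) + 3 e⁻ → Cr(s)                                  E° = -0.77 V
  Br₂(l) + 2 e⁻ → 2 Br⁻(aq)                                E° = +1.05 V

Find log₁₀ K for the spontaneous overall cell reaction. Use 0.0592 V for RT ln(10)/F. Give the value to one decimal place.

184.5

Cathode: Br₂/Br⁻; anode: Cr³⁺/Cr. E°cell = +1.82 V, n = 6.
log K = nE°cell / 0.0592 = (6)(+1.82) / 0.0592 = 184.5.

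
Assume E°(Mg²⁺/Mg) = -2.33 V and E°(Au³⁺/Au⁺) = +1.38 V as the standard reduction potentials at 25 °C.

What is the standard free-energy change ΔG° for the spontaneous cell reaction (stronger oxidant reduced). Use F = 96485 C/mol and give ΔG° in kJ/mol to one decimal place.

-715.9 kJ/mol

Au³⁺/Au⁺ (E° = +1.38 V) is the cathode; Mg²⁺/Mg (E° = -2.33 V) is the anode, so E°cell = +3.71 V.
Balancing electrons gives n = 2 (lcm of 2 and 2).
ΔG° = −nFE° = −(2)(96485)(+3.71) = -715,919 J = -715.9 kJ/mol.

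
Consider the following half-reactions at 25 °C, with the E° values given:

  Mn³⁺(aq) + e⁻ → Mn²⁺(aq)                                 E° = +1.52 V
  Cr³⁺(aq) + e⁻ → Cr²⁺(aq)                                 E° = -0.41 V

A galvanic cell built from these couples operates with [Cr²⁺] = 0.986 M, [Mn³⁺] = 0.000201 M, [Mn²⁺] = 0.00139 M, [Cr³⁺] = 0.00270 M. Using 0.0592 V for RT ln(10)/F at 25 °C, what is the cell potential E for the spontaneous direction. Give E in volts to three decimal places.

Mn³⁺/Mn²⁺ is the cathode (higher E°), Cr³⁺/Cr²⁺ the anode: E°cell = +1.52 − (-0.41) = +1.93 V, n = 1.
Overall: Mn³⁺(aq) + Cr²⁺(aq) → Mn²⁺(aq) + Cr³⁺(aq)
Q = [Mn²⁺]·[Cr³⁺] / ([Mn³⁺]·[Cr²⁺]); log Q = -1.723.
E = E° − (0.0592/n) log Q = +1.93 − (0.0592/1)(-1.723) = +2.032 V.

+2.032 V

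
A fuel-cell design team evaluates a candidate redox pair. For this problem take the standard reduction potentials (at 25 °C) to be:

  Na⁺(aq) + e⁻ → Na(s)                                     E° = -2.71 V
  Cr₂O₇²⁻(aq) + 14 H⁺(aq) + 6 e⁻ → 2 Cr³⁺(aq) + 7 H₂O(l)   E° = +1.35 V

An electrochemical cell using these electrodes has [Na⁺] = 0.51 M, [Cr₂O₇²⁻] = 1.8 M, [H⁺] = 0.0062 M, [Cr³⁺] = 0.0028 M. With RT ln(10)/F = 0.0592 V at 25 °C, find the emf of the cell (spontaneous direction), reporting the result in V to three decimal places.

+3.825 V

Cr₂O₇²⁻/Cr³⁺ is the cathode (higher E°), Na⁺/Na the anode: E°cell = +1.35 − (-2.71) = +4.06 V, n = 6.
Overall: Cr₂O₇²⁻(aq) + 14 H⁺(aq) + 6 Na(s) → 2 Cr³⁺(aq) + 7 H₂O(l) + 6 Na⁺(aq)
Q = [Cr³⁺]^2·[Na⁺]^6 / ([Cr₂O₇²⁻]·[H⁺]^14); log Q = 23.791.
E = E° − (0.0592/n) log Q = +4.06 − (0.0592/6)(23.791) = +3.825 V.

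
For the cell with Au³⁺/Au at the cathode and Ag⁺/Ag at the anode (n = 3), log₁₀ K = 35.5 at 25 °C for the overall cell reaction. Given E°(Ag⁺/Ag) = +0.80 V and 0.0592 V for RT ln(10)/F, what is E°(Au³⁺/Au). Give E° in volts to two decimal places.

E°cell = (0.0592/n)·log K = (0.0592/3)(35.5) = +0.701 V.
Since Au³⁺/Au is the cathode and Ag⁺/Ag the anode, E°cell = E°(Au³⁺/Au) − E°(Ag⁺/Ag).
So E°(Au³⁺/Au) = E°cell + E°(Ag⁺/Ag) = +0.701 + (+0.80) = +1.50 V.

+1.50 V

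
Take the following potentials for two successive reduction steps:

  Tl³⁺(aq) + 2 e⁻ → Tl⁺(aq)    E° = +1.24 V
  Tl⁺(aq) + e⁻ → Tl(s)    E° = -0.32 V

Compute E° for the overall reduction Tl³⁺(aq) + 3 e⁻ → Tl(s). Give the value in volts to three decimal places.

Since ΔG° = −nFE° is additive over sequential reductions, n₃E°₃ = n₁E°₁ + n₂E°₂.
E°₃ = (2×+1.24 + 1×-0.32) / 3 = (+2.160) / 3 = +0.720 V.
Simply averaging or adding the two E° values would be wrong; the electron-weighted sum is required.

+0.720 V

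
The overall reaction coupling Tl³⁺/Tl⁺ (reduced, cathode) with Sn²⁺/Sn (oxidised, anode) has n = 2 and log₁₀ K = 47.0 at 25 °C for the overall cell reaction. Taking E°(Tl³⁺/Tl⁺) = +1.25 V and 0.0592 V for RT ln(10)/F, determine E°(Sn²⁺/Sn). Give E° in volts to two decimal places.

E°cell = (0.0592/n)·log K = (0.0592/2)(47.0) = +1.391 V.
Since Tl³⁺/Tl⁺ is the cathode and Sn²⁺/Sn the anode, E°cell = E°(Tl³⁺/Tl⁺) − E°(Sn²⁺/Sn).
So E°(Sn²⁺/Sn) = E°(Tl³⁺/Tl⁺) − E°cell = (+1.25) − (+1.391) = -0.14 V.

-0.14 V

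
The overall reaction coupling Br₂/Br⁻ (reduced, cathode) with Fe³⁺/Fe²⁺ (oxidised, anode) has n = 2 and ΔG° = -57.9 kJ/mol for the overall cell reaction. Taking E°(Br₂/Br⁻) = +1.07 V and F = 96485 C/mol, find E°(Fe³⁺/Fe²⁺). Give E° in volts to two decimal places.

E°cell = −ΔG°/(nF) = −(-57.9×10³)/((2)(96485)) = +0.300 V.
Since Br₂/Br⁻ is the cathode and Fe³⁺/Fe²⁺ the anode, E°cell = E°(Br₂/Br⁻) − E°(Fe³⁺/Fe²⁺).
So E°(Fe³⁺/Fe²⁺) = E°(Br₂/Br⁻) − E°cell = (+1.07) − (+0.300) = +0.77 V.

+0.77 V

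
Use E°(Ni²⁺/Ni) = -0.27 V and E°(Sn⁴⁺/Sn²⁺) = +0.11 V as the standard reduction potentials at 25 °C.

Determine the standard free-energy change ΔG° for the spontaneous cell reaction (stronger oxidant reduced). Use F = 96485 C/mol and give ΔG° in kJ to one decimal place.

Sn⁴⁺/Sn²⁺ (E° = +0.11 V) is the cathode; Ni²⁺/Ni (E° = -0.27 V) is the anode, so E°cell = +0.38 V.
Balancing electrons gives n = 2 (lcm of 2 and 2).
ΔG° = −nFE° = −(2)(96485)(+0.38) = -73,329 J = -73.3 kJ.

-73.3 kJ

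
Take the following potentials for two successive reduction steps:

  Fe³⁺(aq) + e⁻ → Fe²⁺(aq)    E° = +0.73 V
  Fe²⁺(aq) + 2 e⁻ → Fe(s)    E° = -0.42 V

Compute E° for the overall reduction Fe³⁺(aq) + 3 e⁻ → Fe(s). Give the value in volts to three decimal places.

Adding the free-energy changes (−nFE°) of the two steps gives −n₃FE°₃ = −n₁FE°₁ − n₂FE°₂.
E°₃ = (1×+0.73 + 2×-0.42) / 3 = (-0.110) / 3 = -0.037 V.
Simply averaging or adding the two E° values would be wrong; the electron-weighted sum is required.

-0.037 V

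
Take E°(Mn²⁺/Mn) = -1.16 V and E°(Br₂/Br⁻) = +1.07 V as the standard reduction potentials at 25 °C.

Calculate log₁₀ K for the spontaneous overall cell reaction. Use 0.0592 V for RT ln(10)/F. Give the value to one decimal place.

75.3

Cathode: Br₂/Br⁻; anode: Mn²⁺/Mn. E°cell = +2.23 V, n = 2.
log K = nE°cell / 0.0592 = (2)(+2.23) / 0.0592 = 75.3.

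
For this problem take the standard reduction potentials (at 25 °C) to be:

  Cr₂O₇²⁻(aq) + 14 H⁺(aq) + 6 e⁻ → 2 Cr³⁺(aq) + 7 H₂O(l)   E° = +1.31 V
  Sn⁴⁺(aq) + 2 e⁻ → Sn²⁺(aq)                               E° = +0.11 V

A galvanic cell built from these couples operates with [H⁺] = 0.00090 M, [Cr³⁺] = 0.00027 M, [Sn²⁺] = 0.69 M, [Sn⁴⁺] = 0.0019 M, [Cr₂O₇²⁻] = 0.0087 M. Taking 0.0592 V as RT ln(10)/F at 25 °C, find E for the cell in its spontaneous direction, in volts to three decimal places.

+0.905 V

Cr₂O₇²⁻/Cr³⁺ is the cathode (higher E°), Sn⁴⁺/Sn²⁺ the anode: E°cell = +1.31 − (+0.11) = +1.20 V, n = 6.
Overall: Cr₂O₇²⁻(aq) + 14 H⁺(aq) + 3 Sn²⁺(aq) → 2 Cr³⁺(aq) + 7 H₂O(l) + 3 Sn⁴⁺(aq)
Q = [Cr³⁺]^2·[Sn⁴⁺]^3 / ([Cr₂O₇²⁻]·[H⁺]^14·[Sn²⁺]^3); log Q = 29.884.
E = E° − (0.0592/n) log Q = +1.20 − (0.0592/6)(29.884) = +0.905 V.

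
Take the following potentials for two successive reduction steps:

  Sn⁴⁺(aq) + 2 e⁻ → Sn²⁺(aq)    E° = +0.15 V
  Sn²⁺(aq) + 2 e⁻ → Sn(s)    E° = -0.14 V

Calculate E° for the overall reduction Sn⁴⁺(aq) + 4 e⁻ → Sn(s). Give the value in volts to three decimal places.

+0.005 V

Adding the free-energy changes (−nFE°) of the two steps gives −n₃FE°₃ = −n₁FE°₁ − n₂FE°₂.
E°₃ = (2×+0.15 + 2×-0.14) / 4 = (+0.020) / 4 = +0.005 V.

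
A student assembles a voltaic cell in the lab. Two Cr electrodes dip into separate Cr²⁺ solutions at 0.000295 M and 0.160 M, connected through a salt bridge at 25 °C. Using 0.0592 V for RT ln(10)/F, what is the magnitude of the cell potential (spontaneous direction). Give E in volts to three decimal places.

For a concentration cell E°cell = 0. The 0.160 M side is the cathode (reduction is favoured where [Cr²⁺] is higher).
With n = 2, E = −(0.0592/2) log([Cr²⁺]ₐₙ/[Cr²⁺]꜀ₐₜ) = −(0.0592/2) log(0.000295/0.16) = −(0.0592/2)(-2.734) = +0.081 V.

+0.081 V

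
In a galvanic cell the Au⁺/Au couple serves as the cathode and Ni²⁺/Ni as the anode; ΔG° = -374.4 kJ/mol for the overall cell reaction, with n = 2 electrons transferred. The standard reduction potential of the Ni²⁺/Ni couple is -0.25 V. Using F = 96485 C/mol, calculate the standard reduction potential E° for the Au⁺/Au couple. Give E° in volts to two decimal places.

+1.69 V

E°cell = −ΔG°/(nF) = −(-374.4×10³)/((2)(96485)) = +1.940 V.
Since Au⁺/Au is the cathode and Ni²⁺/Ni the anode, E°cell = E°(Au⁺/Au) − E°(Ni²⁺/Ni).
So E°(Au⁺/Au) = E°cell + E°(Ni²⁺/Ni) = +1.940 + (-0.25) = +1.69 V.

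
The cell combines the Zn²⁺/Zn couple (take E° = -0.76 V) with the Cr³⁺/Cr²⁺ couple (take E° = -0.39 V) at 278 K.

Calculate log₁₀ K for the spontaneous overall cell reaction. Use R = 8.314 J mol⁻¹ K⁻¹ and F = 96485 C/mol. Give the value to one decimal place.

Cathode: Cr³⁺/Cr²⁺; anode: Zn²⁺/Zn. E°cell = (-0.39) − (-0.76) = +0.37 V, with n = 2.
ΔG° = −nFE° = −RT ln K, so ln K = nFE°/(RT) = (2)(96485)(+0.37) / ((8.314)(278)) = 30.891.
log₁₀ K = 30.891 / ln 10 = 13.4.

13.4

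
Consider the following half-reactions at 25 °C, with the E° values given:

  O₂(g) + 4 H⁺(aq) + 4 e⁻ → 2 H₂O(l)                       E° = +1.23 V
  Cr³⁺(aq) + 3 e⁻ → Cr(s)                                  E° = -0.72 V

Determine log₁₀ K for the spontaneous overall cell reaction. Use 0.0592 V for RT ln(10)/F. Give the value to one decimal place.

395.3

Cathode: O₂/H₂O; anode: Cr³⁺/Cr. E°cell = +1.95 V, n = 12.
log K = nE°cell / 0.0592 = (12)(+1.95) / 0.0592 = 395.3.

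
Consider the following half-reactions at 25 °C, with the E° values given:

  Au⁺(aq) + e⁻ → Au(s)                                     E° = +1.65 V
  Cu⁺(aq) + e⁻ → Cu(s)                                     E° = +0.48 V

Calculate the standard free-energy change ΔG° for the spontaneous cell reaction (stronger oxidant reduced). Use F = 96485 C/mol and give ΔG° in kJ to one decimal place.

Au⁺/Au (E° = +1.65 V) is the cathode; Cu⁺/Cu (E° = +0.48 V) is the anode, so E°cell = +1.17 V.
Balancing electrons gives n = 1 (lcm of 1 and 1).
ΔG° = −nFE° = −(1)(96485)(+1.17) = -112,887 J = -112.9 kJ.

-112.9 kJ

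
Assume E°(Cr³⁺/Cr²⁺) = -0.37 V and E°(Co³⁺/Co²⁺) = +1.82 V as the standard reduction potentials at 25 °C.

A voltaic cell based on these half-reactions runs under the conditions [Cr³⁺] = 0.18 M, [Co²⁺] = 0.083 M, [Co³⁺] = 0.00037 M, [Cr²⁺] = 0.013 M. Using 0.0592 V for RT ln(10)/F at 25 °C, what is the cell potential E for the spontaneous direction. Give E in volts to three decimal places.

Co³⁺/Co²⁺ is the cathode (higher E°), Cr³⁺/Cr²⁺ the anode: E°cell = +1.82 − (-0.37) = +2.19 V, n = 1.
Overall: Co³⁺(aq) + Cr²⁺(aq) → Co²⁺(aq) + Cr³⁺(aq)
Q = [Co²⁺]·[Cr³⁺] / ([Co³⁺]·[Cr²⁺]); log Q = 3.492.
E = E° − (0.0592/n) log Q = +2.19 − (0.0592/1)(3.492) = +1.983 V.

+1.983 V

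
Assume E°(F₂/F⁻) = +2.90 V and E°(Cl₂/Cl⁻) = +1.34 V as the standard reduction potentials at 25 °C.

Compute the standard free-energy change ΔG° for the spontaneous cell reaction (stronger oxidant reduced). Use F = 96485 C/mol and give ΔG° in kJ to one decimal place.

F₂/F⁻ (E° = +2.90 V) is the cathode; Cl₂/Cl⁻ (E° = +1.34 V) is the anode, so E°cell = +1.56 V.
Balancing electrons gives n = 2 (lcm of 2 and 2).
ΔG° = −nFE° = −(2)(96485)(+1.56) = -301,033 J = -301.0 kJ.

-301.0 kJ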